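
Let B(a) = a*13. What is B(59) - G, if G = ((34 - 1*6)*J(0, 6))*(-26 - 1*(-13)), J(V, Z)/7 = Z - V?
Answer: 16055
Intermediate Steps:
J(V, Z) = -7*V + 7*Z (J(V, Z) = 7*(Z - V) = -7*V + 7*Z)
B(a) = 13*a
G = -15288 (G = ((34 - 1*6)*(-7*0 + 7*6))*(-26 - 1*(-13)) = ((34 - 6)*(0 + 42))*(-26 + 13) = (28*42)*(-13) = 1176*(-13) = -15288)
B(59) - G = 13*59 - 1*(-15288) = 767 + 15288 = 16055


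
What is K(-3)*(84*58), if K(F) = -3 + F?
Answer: -29232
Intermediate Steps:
K(-3)*(84*58) = (-3 - 3)*(84*58) = -6*4872 = -29232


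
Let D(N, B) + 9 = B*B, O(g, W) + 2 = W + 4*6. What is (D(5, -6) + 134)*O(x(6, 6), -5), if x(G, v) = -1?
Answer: 2737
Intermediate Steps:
O(g, W) = 22 + W (O(g, W) = -2 + (W + 4*6) = -2 + (W + 24) = -2 + (24 + W) = 22 + W)
D(N, B) = -9 + B**2 (D(N, B) = -9 + B*B = -9 + B**2)
(D(5, -6) + 134)*O(x(6, 6), -5) = ((-9 + (-6)**2) + 134)*(22 - 5) = ((-9 + 36) + 134)*17 = (27 + 134)*17 = 161*17 = 2737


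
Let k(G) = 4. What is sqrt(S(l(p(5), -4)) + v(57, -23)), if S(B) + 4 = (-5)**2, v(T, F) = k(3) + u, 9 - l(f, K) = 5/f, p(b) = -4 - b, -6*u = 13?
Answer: sqrt(822)/6 ≈ 4.7784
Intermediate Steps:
u = -13/6 (u = -1/6*13 = -13/6 ≈ -2.1667)
l(f, K) = 9 - 5/f
v(T, F) = 11/6 (v(T, F) = 4 - 13/6 = 11/6)
S(B) = 21 (S(B) = -4 + (-5)**2 = -4 + 25 = 21)
sqrt(S(l(p(5), -4)) + v(57, -23)) = sqrt(21 + 11/6) = sqrt(137/6) = sqrt(822)/6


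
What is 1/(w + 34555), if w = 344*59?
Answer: 1/54851 ≈ 1.8231e-5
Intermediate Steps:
w = 20296
1/(w + 34555) = 1/(20296 + 34555) = 1/54851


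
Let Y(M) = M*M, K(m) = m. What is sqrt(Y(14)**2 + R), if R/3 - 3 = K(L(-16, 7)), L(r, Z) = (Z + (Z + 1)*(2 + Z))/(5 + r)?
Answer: sqrt(4646818)/11 ≈ 195.97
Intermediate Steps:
L(r, Z) = (Z + (1 + Z)*(2 + Z))/(5 + r)
Y(M) = M**2
R = -138/11 (R = 9 + 3*((2 + 7**2 + 4*7)/(5 - 16)) = 9 + 3*((2 + 49 + 28)/(-11)) = 9 + 3*(-1/11*79) = 9 + 3*(-79/11) = 9 - 237/11 = -138/11 ≈ -12.545)
sqrt(Y(14)**2 + R) = sqrt((14**2)**2 - 138/11) = sqrt(196**2 - 138/11) = sqrt(38416 - 138/11) = sqrt(422438/11) = sqrt(4646818)/11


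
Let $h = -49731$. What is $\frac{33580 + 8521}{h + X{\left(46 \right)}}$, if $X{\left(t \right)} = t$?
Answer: $- \frac{42101}{49685} \approx -0.84736$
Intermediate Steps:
$\frac{33580 + 8521}{h + X{\left(46 \right)}} = \frac{33580 + 8521}{-49731 + 46} = \frac{42101}{-49685} = 42101 \left(- \frac{1}{49685}\right) = - \frac{42101}{49685}$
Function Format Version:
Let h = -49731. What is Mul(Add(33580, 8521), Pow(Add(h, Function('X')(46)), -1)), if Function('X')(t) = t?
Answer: Rational(-42101, 49685) ≈ -0.84736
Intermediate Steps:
Mul(Add(33580, 8521), Pow(Add(h, Function('X')(46)), -1)) = Mul(Add(33580, 8521), Pow(Add(-49731, 46), -1)) = Mul(42101, Pow(-49685, -1)) = Mul(42101, Rational(-1, 49685)) = Rational(-42101, 49685)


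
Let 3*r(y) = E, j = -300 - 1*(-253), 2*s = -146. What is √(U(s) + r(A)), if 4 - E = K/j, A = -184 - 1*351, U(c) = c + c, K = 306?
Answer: 2*I*√708243/141 ≈ 11.937*I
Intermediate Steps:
s = -73 (s = (½)*(-146) = -73)
U(c) = 2*c
A = -535 (A = -184 - 351 = -535)
j = -47 (j = -300 + 253 = -47)
E = 494/47 (E = 4 - 306/(-47) = 4 - 306*(-1)/47 = 4 - 1*(-306/47) = 4 + 306/47 = 494/47 ≈ 10.511)
r(y) = 494/141 (r(y) = (⅓)*(494/47) = 494/141)
√(U(s) + r(A)) = √(2*(-73) + 494/141) = √(-146 + 494/141) = √(-20092/141) = 2*I*√708243/141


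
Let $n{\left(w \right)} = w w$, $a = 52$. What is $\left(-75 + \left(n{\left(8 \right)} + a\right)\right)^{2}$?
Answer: $1681$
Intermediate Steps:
$n{\left(w \right)} = w^{2}$
$\left(-75 + \left(n{\left(8 \right)} + a\right)\right)^{2} = \left(-75 + \left(8^{2} + 52\right)\right)^{2} = \left(-75 + \left(64 + 52\right)\right)^{2} = \left(-75 + 116\right)^{2} = 41^{2} = 1681$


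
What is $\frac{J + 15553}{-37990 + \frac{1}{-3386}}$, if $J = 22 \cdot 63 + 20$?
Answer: $- \frac{19141058}{42878047} \approx -0.44641$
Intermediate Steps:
$J = 1406$ ($J = 1386 + 20 = 1406$)
$\frac{J + 15553}{-37990 + \frac{1}{-3386}} = \frac{1406 + 15553}{-37990 + \frac{1}{-3386}} = \frac{16959}{-37990 - \frac{1}{3386}} = \frac{16959}{- \frac{128634141}{3386}} = 16959 \left(- \frac{3386}{128634141}\right) = - \frac{19141058}{42878047}$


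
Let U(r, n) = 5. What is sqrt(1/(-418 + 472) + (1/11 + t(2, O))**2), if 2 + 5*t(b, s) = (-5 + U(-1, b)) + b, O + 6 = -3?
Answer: 5*sqrt(42)/198 ≈ 0.16366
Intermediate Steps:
O = -9 (O = -6 - 3 = -9)
t(b, s) = -2/5 + b/5 (t(b, s) = -2/5 + ((-5 + 5) + b)/5 = -2/5 + (0 + b)/5 = -2/5 + b/5)
sqrt(1/(-418 + 472) + (1/11 + t(2, O))**2) = sqrt(1/(-418 + 472) + (1/11 + (-2/5 + (1/5)*2))**2) = sqrt(1/54 + (1/11 + (-2/5 + 2/5))**2) = sqrt(1/54 + (1/11 + 0)**2) = sqrt(1/54 + (1/11)**2) = sqrt(1/54 + 1/121) = sqrt(175/6534) = 5*sqrt(42)/198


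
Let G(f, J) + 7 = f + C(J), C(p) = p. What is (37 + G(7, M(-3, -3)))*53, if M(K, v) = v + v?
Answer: 1643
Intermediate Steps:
M(K, v) = 2*v
G(f, J) = -7 + J + f (G(f, J) = -7 + (f + J) = -7 + (J + f) = -7 + J + f)
(37 + G(7, M(-3, -3)))*53 = (37 + (-7 + 2*(-3) + 7))*53 = (37 + (-7 - 6 + 7))*53 = (37 - 6)*53 = 31*53 = 1643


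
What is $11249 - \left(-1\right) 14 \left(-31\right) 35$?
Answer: $-3941$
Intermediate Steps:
$11249 - \left(-1\right) 14 \left(-31\right) 35 = 11249 - \left(-14\right) \left(-31\right) 35 = 11249 - 434 \cdot 35 = 11249 - 15190 = -3941$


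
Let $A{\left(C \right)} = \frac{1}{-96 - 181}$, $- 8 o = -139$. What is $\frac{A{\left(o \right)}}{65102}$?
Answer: $- \frac{1}{18033254} \approx -5.5453 \cdot 10^{-8}$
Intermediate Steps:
$o = \frac{139}{8}$ ($o = \left(- \frac{1}{8}\right) \left(-139\right) = \frac{139}{8} \approx 17.375$)
$A{\left(C \right)} = - \frac{1}{277}$ ($A{\left(C \right)} = \frac{1}{-277} = - \frac{1}{277}$)
$\frac{A{\left(o \right)}}{65102} = - \frac{1}{277 \cdot 65102} = \left(- \frac{1}{277}\right) \frac{1}{65102} = - \frac{1}{18033254}$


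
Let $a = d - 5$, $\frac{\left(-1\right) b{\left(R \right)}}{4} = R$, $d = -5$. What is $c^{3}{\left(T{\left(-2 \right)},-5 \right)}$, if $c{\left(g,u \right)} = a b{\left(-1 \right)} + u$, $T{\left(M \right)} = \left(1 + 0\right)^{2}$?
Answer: $-91125$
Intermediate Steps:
$b{\left(R \right)} = - 4 R$
$T{\left(M \right)} = 1$ ($T{\left(M \right)} = 1^{2} = 1$)
$a = -10$ ($a = -5 - 5 = -10$)
$c{\left(g,u \right)} = -40 + u$ ($c{\left(g,u \right)} = - 10 \left(\left(-4\right) \left(-1\right)\right) + u = \left(-10\right) 4 + u = -40 + u$)
$c^{3}{\left(T{\left(-2 \right)},-5 \right)} = \left(-40 - 5\right)^{3} = \left(-45\right)^{3} = -91125$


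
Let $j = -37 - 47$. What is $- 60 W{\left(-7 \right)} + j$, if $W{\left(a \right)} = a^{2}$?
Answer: $-3024$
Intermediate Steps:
$j = -84$
$- 60 W{\left(-7 \right)} + j = - 60 \left(-7\right)^{2} - 84 = \left(-60\right) 49 - 84 = -2940 - 84 = -3024$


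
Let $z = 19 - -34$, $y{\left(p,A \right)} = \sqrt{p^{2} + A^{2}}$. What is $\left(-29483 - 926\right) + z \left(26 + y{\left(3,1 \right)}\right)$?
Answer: $-29031 + 53 \sqrt{10} \approx -28863.0$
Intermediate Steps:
$y{\left(p,A \right)} = \sqrt{A^{2} + p^{2}}$
$z = 53$ ($z = 19 + 34 = 53$)
$\left(-29483 - 926\right) + z \left(26 + y{\left(3,1 \right)}\right) = \left(-29483 - 926\right) + 53 \left(26 + \sqrt{1^{2} + 3^{2}}\right) = -30409 + 53 \left(26 + \sqrt{1 + 9}\right) = -30409 + 53 \left(26 + \sqrt{10}\right) = -30409 + \left(1378 + 53 \sqrt{10}\right) = -29031 + 53 \sqrt{10}$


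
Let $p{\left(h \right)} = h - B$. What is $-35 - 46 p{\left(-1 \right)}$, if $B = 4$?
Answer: $195$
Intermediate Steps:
$p{\left(h \right)} = -4 + h$ ($p{\left(h \right)} = h - 4 = -4 + h$)
$-35 - 46 p{\left(-1 \right)} = -35 - 46 \left(-4 - 1\right) = -35 - -230 = -35 + 230 = 195$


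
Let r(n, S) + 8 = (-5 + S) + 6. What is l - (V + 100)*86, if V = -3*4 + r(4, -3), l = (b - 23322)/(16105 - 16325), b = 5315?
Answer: -132523/20 ≈ -6626.1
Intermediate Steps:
r(n, S) = -7 + S (r(n, S) = -8 + ((-5 + S) + 6) = -8 + (1 + S) = -7 + S)
l = 1637/20 (l = (5315 - 23322)/(16105 - 16325) = -18007/(-220) = -18007*(-1/220) = 1637/20 ≈ 81.850)
V = -22 (V = -3*4 + (-7 - 3) = -12 - 10 = -22)
l - (V + 100)*86 = 1637/20 - (-22 + 100)*86 = 1637/20 - 78*86 = 1637/20 - 1*6708 = 1637/20 - 6708 = -132523/20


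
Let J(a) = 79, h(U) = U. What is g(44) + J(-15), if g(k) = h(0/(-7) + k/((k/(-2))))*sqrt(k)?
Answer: 79 - 4*sqrt(11) ≈ 65.734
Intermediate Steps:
g(k) = -2*sqrt(k) (g(k) = (0/(-7) + k/((k/(-2))))*sqrt(k) = (0*(-1/7) + k/((k*(-1/2))))*sqrt(k) = (0 + k/((-k/2)))*sqrt(k) = (0 + k*(-2/k))*sqrt(k) = (0 - 2)*sqrt(k) = -2*sqrt(k))
g(44) + J(-15) = -4*sqrt(11) + 79 = 79 - 4*sqrt(11)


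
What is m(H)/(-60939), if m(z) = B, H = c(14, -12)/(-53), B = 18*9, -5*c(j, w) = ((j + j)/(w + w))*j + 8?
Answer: -6/2257 ≈ -0.0026584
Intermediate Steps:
c(j, w) = -8/5 - j²/(5*w) (c(j, w) = -(((j + j)/(w + w))*j + 8)/5 = -(((2*j)/((2*w)))*j + 8)/5 = -(((2*j)*(1/(2*w)))*j + 8)/5 = -((j/w)*j + 8)/5 = -(j²/w + 8)/5 = -(8 + j²/w)/5 = -8/5 - j²/(5*w))
B = 162
H = -5/159 (H = ((⅕)*(-1*14² - 8*(-12))/(-12))/(-53) = ((⅕)*(-1/12)*(-1*196 + 96))*(-1/53) = ((⅕)*(-1/12)*(-196 + 96))*(-1/53) = ((⅕)*(-1/12)*(-100))*(-1/53) = (5/3)*(-1/53) = -5/159 ≈ -0.031447)
m(z) = 162
m(H)/(-60939) = 162/(-60939) = 162*(-1/60939) = -6/2257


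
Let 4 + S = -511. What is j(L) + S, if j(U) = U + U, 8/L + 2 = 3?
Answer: -499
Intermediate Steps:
L = 8 (L = 8/(-2 + 3) = 8/1 = 8*1 = 8)
j(U) = 2*U
S = -515 (S = -4 - 511 = -515)
j(L) + S = 2*8 - 515 = 16 - 515 = -499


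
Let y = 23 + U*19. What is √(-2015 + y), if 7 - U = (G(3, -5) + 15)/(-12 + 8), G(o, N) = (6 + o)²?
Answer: I*√1403 ≈ 37.457*I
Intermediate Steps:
U = 31 (U = 7 - ((6 + 3)² + 15)/(-12 + 8) = 7 - (9² + 15)/(-4) = 7 - (81 + 15)*(-1)/4 = 7 - 96*(-1)/4 = 7 - 1*(-24) = 7 + 24 = 31)
y = 612 (y = 23 + 31*19 = 23 + 589 = 612)
√(-2015 + y) = √(-2015 + 612) = √(-1403) = I*√1403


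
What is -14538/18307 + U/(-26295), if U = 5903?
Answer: -490342931/481382565 ≈ -1.0186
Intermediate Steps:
-14538/18307 + U/(-26295) = -14538/18307 + 5903/(-26295) = -14538*1/18307 + 5903*(-1/26295) = -14538/18307 - 5903/26295 = -490342931/481382565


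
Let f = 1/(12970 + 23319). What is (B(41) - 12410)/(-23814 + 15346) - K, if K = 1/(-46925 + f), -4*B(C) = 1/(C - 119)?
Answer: 56839974059305/38784369515424 ≈ 1.4655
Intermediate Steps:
f = 1/36289 ≈ 2.7557e-5
B(C) = -1/(4*(-119 + C)) (B(C) = -1/(4*(C - 119)) = -1/(4*(-119 + C)))
K = -36289/1702861324 (K = 1/(-46925 + 1/36289) = 1/(-1702861324/36289) = -36289/1702861324 ≈ -2.1311e-5)
(B(41) - 12410)/(-23814 + 15346) - K = (-1/(-476 + 4*41) - 12410)/(-23814 + 15346) - 1*(-36289/1702861324) = (-1/(-476 + 164) - 12410)/(-8468) + 36289/1702861324 = (-1/(-312) - 12410)*(-1/8468) + 36289/1702861324 = (-1*(-1/312) - 12410)*(-1/8468) + 36289/1702861324 = (1/312 - 12410)*(-1/8468) + 36289/1702861324 = -3871919/312*(-1/8468) + 36289/1702861324 = 3871919/2642016 + 36289/1702861324 = 56839974059305/38784369515424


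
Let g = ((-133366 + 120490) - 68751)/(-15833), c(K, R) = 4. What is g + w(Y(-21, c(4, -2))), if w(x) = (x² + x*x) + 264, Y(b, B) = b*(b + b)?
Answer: 24638002923/15833 ≈ 1.5561e+6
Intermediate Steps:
Y(b, B) = 2*b² (Y(b, B) = b*(2*b) = 2*b²)
w(x) = 264 + 2*x² (w(x) = (x² + x²) + 264 = 2*x² + 264 = 264 + 2*x²)
g = 81627/15833 (g = (-12876 - 68751)*(-1/15833) = -81627*(-1/15833) = 81627/15833 ≈ 5.1555)
g + w(Y(-21, c(4, -2))) = 81627/15833 + (264 + 2*(2*(-21)²)²) = 81627/15833 + (264 + 2*(2*441)²) = 81627/15833 + (264 + 2*882²) = 81627/15833 + (264 + 2*777924) = 81627/15833 + (264 + 1555848) = 81627/15833 + 1556112 = 24638002923/15833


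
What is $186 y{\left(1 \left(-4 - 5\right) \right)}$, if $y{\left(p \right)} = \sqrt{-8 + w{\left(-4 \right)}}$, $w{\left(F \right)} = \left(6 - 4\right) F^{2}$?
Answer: $372 \sqrt{6} \approx 911.21$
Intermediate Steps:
$w{\left(F \right)} = 2 F^{2}$
$y{\left(p \right)} = 2 \sqrt{6}$ ($y{\left(p \right)} = \sqrt{-8 + 2 \left(-4\right)^{2}} = \sqrt{-8 + 2 \cdot 16} = \sqrt{-8 + 32} = \sqrt{24} = 2 \sqrt{6}$)
$186 y{\left(1 \left(-4 - 5\right) \right)} = 186 \cdot 2 \sqrt{6} = 372 \sqrt{6}$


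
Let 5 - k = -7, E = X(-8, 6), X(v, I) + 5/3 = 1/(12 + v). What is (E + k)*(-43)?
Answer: -5461/12 ≈ -455.08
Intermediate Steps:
X(v, I) = -5/3 + 1/(12 + v)
E = -17/12 (E = (-57 - 5*(-8))/(3*(12 - 8)) = (⅓)*(-57 + 40)/4 = (⅓)*(¼)*(-17) = -17/12 ≈ -1.4167)
k = 12 (k = 5 - 1*(-7) = 5 + 7 = 12)
(E + k)*(-43) = (-17/12 + 12)*(-43) = (127/12)*(-43) = -5461/12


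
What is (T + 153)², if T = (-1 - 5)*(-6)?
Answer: 35721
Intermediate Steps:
T = 36 (T = -6*(-6) = 36)
(T + 153)² = (36 + 153)² = 189² = 35721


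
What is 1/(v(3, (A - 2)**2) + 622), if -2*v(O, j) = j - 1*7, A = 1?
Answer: 1/625 ≈ 0.0016000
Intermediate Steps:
v(O, j) = 7/2 - j/2 (v(O, j) = -(j - 1*7)/2 = -(j - 7)/2 = -(-7 + j)/2 = 7/2 - j/2)
1/(v(3, (A - 2)**2) + 622) = 1/((7/2 - (1 - 2)**2/2) + 622) = 1/((7/2 - 1/2*(-1)**2) + 622) = 1/((7/2 - 1/2*1) + 622) = 1/((7/2 - 1/2) + 622) = 1/(3 + 622) = 1/625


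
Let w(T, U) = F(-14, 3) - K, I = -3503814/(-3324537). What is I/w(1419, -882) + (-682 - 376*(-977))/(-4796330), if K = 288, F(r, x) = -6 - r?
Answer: -852684959771/10630384366140 ≈ -0.080212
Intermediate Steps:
I = 1167938/1108179 (I = -3503814*(-1/3324537) = 1167938/1108179 ≈ 1.0539)
w(T, U) = -280 (w(T, U) = (-6 - 1*(-14)) - 1*288 = (-6 + 14) - 288 = 8 - 288 = -280)
I/w(1419, -882) + (-682 - 376*(-977))/(-4796330) = (1167938/1108179)/(-280) + (-682 - 376*(-977))/(-4796330) = (1167938/1108179)*(-1/280) + (-682 + 367352)*(-1/4796330) = -583969/155145060 + 366670*(-1/4796330) = -583969/155145060 - 36667/479633 = -852684959771/10630384366140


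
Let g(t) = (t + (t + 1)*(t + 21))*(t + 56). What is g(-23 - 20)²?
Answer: 131171209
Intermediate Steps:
g(t) = (56 + t)*(t + (1 + t)*(21 + t)) (g(t) = (t + (1 + t)*(21 + t))*(56 + t) = (56 + t)*(t + (1 + t)*(21 + t)))
g(-23 - 20)² = (1176 + (-23 - 20)³ + 79*(-23 - 20)² + 1309*(-23 - 20))² = (1176 + (-43)³ + 79*(-43)² + 1309*(-43))² = (1176 - 79507 + 79*1849 - 56287)² = (1176 - 79507 + 146071 - 56287)² = 11453² = 131171209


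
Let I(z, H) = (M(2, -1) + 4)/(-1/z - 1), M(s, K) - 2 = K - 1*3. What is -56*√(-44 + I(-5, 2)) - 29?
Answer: -29 - 28*I*√186 ≈ -29.0 - 381.87*I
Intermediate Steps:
M(s, K) = -1 + K (M(s, K) = 2 + (K - 1*3) = 2 + (K - 3) = 2 + (-3 + K) = -1 + K)
I(z, H) = 2/(-1 - 1/z) (I(z, H) = ((-1 - 1) + 4)/(-1/z - 1) = (-2 + 4)/(-1 - 1/z) = 2/(-1 - 1/z))
-56*√(-44 + I(-5, 2)) - 29 = -56*√(-44 - 2*(-5)/(1 - 5)) - 29 = -56*√(-44 - 2*(-5)/(-4)) - 29 = -56*√(-44 - 2*(-5)*(-¼)) - 29 = -56*√(-44 - 5/2) - 29 = -28*I*√186 - 29 = -29 - 28*I*√186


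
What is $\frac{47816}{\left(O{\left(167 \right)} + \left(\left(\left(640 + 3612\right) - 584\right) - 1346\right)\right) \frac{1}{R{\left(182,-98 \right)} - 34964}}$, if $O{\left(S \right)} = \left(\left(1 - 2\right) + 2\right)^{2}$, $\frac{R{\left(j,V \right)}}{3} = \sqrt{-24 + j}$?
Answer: $- \frac{1671838624}{2323} + \frac{143448 \sqrt{158}}{2323} \approx -7.1891 \cdot 10^{5}$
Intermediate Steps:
$R{\left(j,V \right)} = 3 \sqrt{-24 + j}$
$O{\left(S \right)} = 1$ ($O{\left(S \right)} = \left(-1 + 2\right)^{2} = 1^{2} = 1$)
$\frac{47816}{\left(O{\left(167 \right)} + \left(\left(\left(640 + 3612\right) - 584\right) - 1346\right)\right) \frac{1}{R{\left(182,-98 \right)} - 34964}} = \frac{47816}{\left(1 + \left(\left(\left(640 + 3612\right) - 584\right) - 1346\right)\right) \frac{1}{3 \sqrt{-24 + 182} - 34964}} = \frac{47816}{\left(1 + \left(\left(4252 - 584\right) - 1346\right)\right) \frac{1}{3 \sqrt{158} - 34964}} = \frac{47816}{\left(1 + \left(3668 - 1346\right)\right) \frac{1}{-34964 + 3 \sqrt{158}}} = \frac{47816}{\left(1 + 2322\right) \frac{1}{-34964 + 3 \sqrt{158}}} = \frac{47816}{2323 \frac{1}{-34964 + 3 \sqrt{158}}} = 47816 \left(- \frac{34964}{2323} + \frac{3 \sqrt{158}}{2323}\right) = - \frac{1671838624}{2323} + \frac{143448 \sqrt{158}}{2323}$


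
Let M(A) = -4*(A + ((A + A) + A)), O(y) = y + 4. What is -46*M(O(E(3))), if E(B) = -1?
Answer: 2208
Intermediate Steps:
O(y) = 4 + y
M(A) = -16*A (M(A) = -4*(A + (2*A + A)) = -4*(A + 3*A) = -16*A)
-46*M(O(E(3))) = -(-736)*(4 - 1) = -(-736)*3 = -46*(-48) = 2208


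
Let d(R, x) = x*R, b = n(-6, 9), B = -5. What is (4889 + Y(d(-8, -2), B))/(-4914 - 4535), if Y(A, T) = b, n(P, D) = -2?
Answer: -4887/9449 ≈ -0.51720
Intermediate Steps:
b = -2
d(R, x) = R*x
Y(A, T) = -2
(4889 + Y(d(-8, -2), B))/(-4914 - 4535) = (4889 - 2)/(-4914 - 4535) = 4887/(-9449) = 4887*(-1/9449) = -4887/9449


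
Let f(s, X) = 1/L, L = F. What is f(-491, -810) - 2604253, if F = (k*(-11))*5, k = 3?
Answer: -429701746/165 ≈ -2.6043e+6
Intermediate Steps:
F = -165 (F = (3*(-11))*5 = -33*5 = -165)
L = -165
f(s, X) = -1/165 (f(s, X) = 1/(-165) = -1/165)
f(-491, -810) - 2604253 = -1/165 - 2604253 = -429701746/165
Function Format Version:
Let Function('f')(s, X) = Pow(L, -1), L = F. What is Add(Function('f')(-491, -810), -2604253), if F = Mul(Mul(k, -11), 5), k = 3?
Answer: Rational(-429701746, 165) ≈ -2.6043e+6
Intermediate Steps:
F = -165 (F = Mul(Mul(3, -11), 5) = Mul(-33, 5) = -165)
L = -165
Function('f')(s, X) = Rational(-1, 165) (Function('f')(s, X) = Pow(-165, -1) = Rational(-1, 165))
Add(Function('f')(-491, -810), -2604253) = Add(Rational(-1, 165), -2604253) = Rational(-429701746, 165)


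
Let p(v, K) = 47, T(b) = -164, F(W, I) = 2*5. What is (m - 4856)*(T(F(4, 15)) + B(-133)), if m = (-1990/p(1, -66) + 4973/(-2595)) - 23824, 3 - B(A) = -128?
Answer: 38536893791/40655 ≈ 9.4790e+5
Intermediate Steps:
B(A) = 131 (B(A) = 3 - 1*(-128) = 3 + 128 = 131)
F(W, I) = 10
m = -2911091941/121965 (m = (-1990/47 + 4973/(-2595)) - 23824 = (-1990*1/47 + 4973*(-1/2595)) - 23824 = (-1990/47 - 4973/2595) - 23824 = -5397781/121965 - 23824 = -2911091941/121965 ≈ -23868.)
(m - 4856)*(T(F(4, 15)) + B(-133)) = (-2911091941/121965 - 4856)*(-164 + 131) = -3503353981/121965*(-33) = 38536893791/40655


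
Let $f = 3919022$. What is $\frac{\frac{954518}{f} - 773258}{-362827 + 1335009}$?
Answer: $- \frac{1515207079579}{1905001323002} \approx -0.79538$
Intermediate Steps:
$\frac{\frac{954518}{f} - 773258}{-362827 + 1335009} = \frac{\frac{954518}{3919022} - 773258}{-362827 + 1335009} = \frac{954518 \cdot \frac{1}{3919022} - 773258}{972182} = \left(\frac{477259}{1959511} - 773258\right) \frac{1}{972182} = \left(- \frac{1515207079579}{1959511}\right) \frac{1}{972182} = - \frac{1515207079579}{1905001323002}$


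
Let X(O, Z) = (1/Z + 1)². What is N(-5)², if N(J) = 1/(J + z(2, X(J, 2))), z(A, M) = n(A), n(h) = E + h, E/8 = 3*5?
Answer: 1/13689 ≈ 7.3051e-5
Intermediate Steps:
E = 120 (E = 8*(3*5) = 8*15 = 120)
n(h) = 120 + h
X(O, Z) = (1 + 1/Z)²
z(A, M) = 120 + A
N(J) = 1/(122 + J) (N(J) = 1/(J + (120 + 2)) = 1/(J + 122) = 1/(122 + J))
N(-5)² = (1/(122 - 5))² = (1/117)² = 1/13689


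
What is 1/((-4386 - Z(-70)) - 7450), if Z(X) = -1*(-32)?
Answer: -1/11868 ≈ -8.4260e-5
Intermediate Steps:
Z(X) = 32
1/((-4386 - Z(-70)) - 7450) = 1/((-4386 - 1*32) - 7450) = 1/((-4386 - 32) - 7450) = 1/(-4418 - 7450) = 1/(-11868) = -1/11868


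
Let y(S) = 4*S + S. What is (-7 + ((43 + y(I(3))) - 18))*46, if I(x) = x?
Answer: 1518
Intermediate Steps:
y(S) = 5*S
(-7 + ((43 + y(I(3))) - 18))*46 = (-7 + ((43 + 5*3) - 18))*46 = (-7 + ((43 + 15) - 18))*46 = (-7 + (58 - 18))*46 = (-7 + 40)*46 = 33*46 = 1518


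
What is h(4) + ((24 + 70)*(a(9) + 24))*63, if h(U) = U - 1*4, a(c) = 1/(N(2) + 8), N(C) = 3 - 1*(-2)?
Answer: 1853586/13 ≈ 1.4258e+5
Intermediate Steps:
N(C) = 5 (N(C) = 3 + 2 = 5)
a(c) = 1/13 (a(c) = 1/(5 + 8) = 1/13)
h(U) = -4 + U (h(U) = U - 4 = -4 + U)
h(4) + ((24 + 70)*(a(9) + 24))*63 = (-4 + 4) + ((24 + 70)*(1/13 + 24))*63 = 0 + (94*(313/13))*63 = 0 + (29422/13)*63 = 0 + 1853586/13 = 1853586/13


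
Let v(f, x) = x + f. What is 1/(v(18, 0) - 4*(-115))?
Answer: 1/478 ≈ 0.0020920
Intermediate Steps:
v(f, x) = f + x
1/(v(18, 0) - 4*(-115)) = 1/((18 + 0) - 4*(-115)) = 1/(18 + 460) = 1/478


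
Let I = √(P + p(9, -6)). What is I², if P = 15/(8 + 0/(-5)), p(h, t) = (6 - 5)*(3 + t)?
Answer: -9/8 ≈ -1.1250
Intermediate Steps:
p(h, t) = 3 + t (p(h, t) = 1*(3 + t) = 3 + t)
P = 15/8 (P = 15/(8 + 0*(-⅕)) = 15/(8 + 0) = 15/8 ≈ 1.8750)
I = 3*I*√2/4 (I = √(15/8 + (3 - 6)) = √(15/8 - 3) = √(-9/8) = 3*I*√2/4 ≈ 1.0607*I)
I² = (3*I*√2/4)² = -9/8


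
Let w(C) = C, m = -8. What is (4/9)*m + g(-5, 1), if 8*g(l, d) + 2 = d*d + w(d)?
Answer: -32/9 ≈ -3.5556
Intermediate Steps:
g(l, d) = -¼ + d/8 + d²/8 (g(l, d) = -¼ + (d*d + d)/8 = -¼ + (d² + d)/8 = -¼ + (d + d²)/8 = -¼ + (d/8 + d²/8) = -¼ + d/8 + d²/8)
(4/9)*m + g(-5, 1) = (4/9)*(-8) + (-¼ + (⅛)*1 + (⅛)*1²) = (4*(⅑))*(-8) + (-¼ + ⅛ + (⅛)*1) = (4/9)*(-8) + (-¼ + ⅛ + ⅛) = -32/9 + 0 = -32/9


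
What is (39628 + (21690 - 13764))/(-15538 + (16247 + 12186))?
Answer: 47554/12895 ≈ 3.6878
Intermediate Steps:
(39628 + (21690 - 13764))/(-15538 + (16247 + 12186)) = (39628 + 7926)/(-15538 + 28433) = 47554/12895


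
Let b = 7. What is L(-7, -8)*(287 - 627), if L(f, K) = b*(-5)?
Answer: 11900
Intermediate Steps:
L(f, K) = -35 (L(f, K) = 7*(-5) = -35)
L(-7, -8)*(287 - 627) = -35*(287 - 627) = -35*(-340) = 11900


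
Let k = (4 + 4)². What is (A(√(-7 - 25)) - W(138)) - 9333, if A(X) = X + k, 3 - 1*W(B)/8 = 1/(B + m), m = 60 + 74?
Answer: -315961/34 + 4*I*√2 ≈ -9293.0 + 5.6569*I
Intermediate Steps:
m = 134
k = 64 (k = 8² = 64)
W(B) = 24 - 8/(134 + B) (W(B) = 24 - 8/(B + 134) = 24 - 8/(134 + B))
A(X) = 64 + X (A(X) = X + 64 = 64 + X)
(A(√(-7 - 25)) - W(138)) - 9333 = ((64 + √(-7 - 25)) - 8*(401 + 3*138)/(134 + 138)) - 9333 = ((64 + √(-32)) - 8*(401 + 414)/272) - 9333 = ((64 + 4*I*√2) - 8*815/272) - 9333 = ((64 + 4*I*√2) - 1*815/34) - 9333 = ((64 + 4*I*√2) - 815/34) - 9333 = (1361/34 + 4*I*√2) - 9333 = -315961/34 + 4*I*√2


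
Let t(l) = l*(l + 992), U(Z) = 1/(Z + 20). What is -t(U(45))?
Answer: -64481/4225 ≈ -15.262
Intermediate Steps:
U(Z) = 1/(20 + Z)
t(l) = l*(992 + l)
-t(U(45)) = -(992 + 1/(20 + 45))/(20 + 45) = -(992 + 1/65)/65 = -64481/(65*65) = -1*64481/4225 = -64481/4225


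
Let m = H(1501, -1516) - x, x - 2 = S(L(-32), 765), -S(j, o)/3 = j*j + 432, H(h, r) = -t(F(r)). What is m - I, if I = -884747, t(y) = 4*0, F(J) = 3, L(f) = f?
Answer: 889113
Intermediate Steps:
t(y) = 0
H(h, r) = 0 (H(h, r) = -1*0 = 0)
S(j, o) = -1296 - 3*j**2 (S(j, o) = -3*(j*j + 432) = -3*(j**2 + 432) = -3*(432 + j**2) = -1296 - 3*j**2)
x = -4366 (x = 2 + (-1296 - 3*(-32)**2) = 2 + (-1296 - 3*1024) = 2 + (-1296 - 3072) = 2 - 4368 = -4366)
m = 4366 (m = 0 - 1*(-4366) = 0 + 4366 = 4366)
m - I = 4366 - 1*(-884747) = 4366 + 884747 = 889113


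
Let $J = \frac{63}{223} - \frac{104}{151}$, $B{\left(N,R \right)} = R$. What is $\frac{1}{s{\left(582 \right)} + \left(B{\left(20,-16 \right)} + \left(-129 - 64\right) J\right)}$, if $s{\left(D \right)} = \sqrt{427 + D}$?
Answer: $\frac{70756367767}{3271297668480} - \frac{1133870929 \sqrt{1009}}{3271297668480} \approx 0.010619$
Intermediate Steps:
$J = - \frac{13679}{33673}$ ($J = 63 \cdot \frac{1}{223} - \frac{104}{151} = \frac{63}{223} - \frac{104}{151} = - \frac{13679}{33673} \approx -0.40623$)
$\frac{1}{s{\left(582 \right)} + \left(B{\left(20,-16 \right)} + \left(-129 - 64\right) J\right)} = \frac{1}{\sqrt{427 + 582} - \left(16 - \left(-129 - 64\right) \left(- \frac{13679}{33673}\right)\right)} = \frac{1}{\sqrt{1009} - \left(16 - \left(-129 - 64\right) \left(- \frac{13679}{33673}\right)\right)} = \frac{1}{\sqrt{1009} - - \frac{2101279}{33673}} = \frac{1}{\sqrt{1009} + \left(-16 + \frac{2640047}{33673}\right)} = \frac{1}{\sqrt{1009} + \frac{2101279}{33673}} = \frac{1}{\frac{2101279}{33673} + \sqrt{1009}}$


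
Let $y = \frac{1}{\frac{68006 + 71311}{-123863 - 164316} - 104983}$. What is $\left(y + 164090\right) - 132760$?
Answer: $\frac{947858924846241}{30254035274} \approx 31330.0$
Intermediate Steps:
$y = - \frac{288179}{30254035274}$ ($y = \frac{1}{\frac{139317}{-288179} - 104983} = \frac{1}{139317 \left(- \frac{1}{288179}\right) - 104983} = \frac{1}{- \frac{139317}{288179} - 104983} = \frac{1}{- \frac{30254035274}{288179}} = - \frac{288179}{30254035274} \approx -9.5253 \cdot 10^{-6}$)
$\left(y + 164090\right) - 132760 = \left(- \frac{288179}{30254035274} + 164090\right) - 132760 = \frac{4964384647822481}{30254035274} - 132760 = \frac{947858924846241}{30254035274}$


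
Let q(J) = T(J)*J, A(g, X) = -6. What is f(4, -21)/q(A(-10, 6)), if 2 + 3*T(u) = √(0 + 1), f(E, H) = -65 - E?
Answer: -69/2 ≈ -34.500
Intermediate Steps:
T(u) = -⅓ (T(u) = -⅔ + √(0 + 1)/3 = -⅔ + √1/3 = -⅔ + (⅓)*1 = -⅔ + ⅓ = -⅓)
q(J) = -J/3
f(4, -21)/q(A(-10, 6)) = (-65 - 1*4)/((-⅓*(-6))) = (-65 - 4)/2 = -69*½ = -69/2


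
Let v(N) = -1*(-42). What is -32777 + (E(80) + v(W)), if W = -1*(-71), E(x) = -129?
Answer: -32864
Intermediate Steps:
W = 71
v(N) = 42
-32777 + (E(80) + v(W)) = -32777 + (-129 + 42) = -32777 - 87 = -32864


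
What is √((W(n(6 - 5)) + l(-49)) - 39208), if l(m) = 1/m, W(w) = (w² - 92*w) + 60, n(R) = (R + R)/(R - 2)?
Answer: I*√1909041/7 ≈ 197.38*I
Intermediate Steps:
n(R) = 2*R/(-2 + R) (n(R) = (2*R)/(-2 + R) = 2*R/(-2 + R))
W(w) = 60 + w² - 92*w
√((W(n(6 - 5)) + l(-49)) - 39208) = √(((60 + (2*(6 - 5)/(-2 + (6 - 5)))² - 184*(6 - 5)/(-2 + (6 - 5))) + 1/(-49)) - 39208) = √(((60 + (2*1/(-2 + 1))² - 184/(-2 + 1)) - 1/49) - 39208) = √(((60 + (2*1/(-1))² - 184/(-1)) - 1/49) - 39208) = √(((60 + (2*1*(-1))² - 184*(-1)) - 1/49) - 39208) = √(((60 + (-2)² - 92*(-2)) - 1/49) - 39208) = √(((60 + 4 + 184) - 1/49) - 39208) = √((248 - 1/49) - 39208) = √(12151/49 - 39208) = √(-1909041/49) = I*√1909041/7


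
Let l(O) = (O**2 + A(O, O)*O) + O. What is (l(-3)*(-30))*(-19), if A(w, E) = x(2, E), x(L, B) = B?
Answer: 8550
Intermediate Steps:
A(w, E) = E
l(O) = O + 2*O**2 (l(O) = (O**2 + O*O) + O = (O**2 + O**2) + O = 2*O**2 + O = O + 2*O**2)
(l(-3)*(-30))*(-19) = (-3*(1 + 2*(-3))*(-30))*(-19) = (-3*(1 - 6)*(-30))*(-19) = (-3*(-5)*(-30))*(-19) = (15*(-30))*(-19) = -450*(-19) = 8550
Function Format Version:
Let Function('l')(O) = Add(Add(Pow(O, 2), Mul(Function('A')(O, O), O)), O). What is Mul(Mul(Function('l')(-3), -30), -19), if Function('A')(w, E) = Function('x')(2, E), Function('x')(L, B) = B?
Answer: 8550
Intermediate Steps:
Function('A')(w, E) = E
Function('l')(O) = Add(O, Mul(2, Pow(O, 2))) (Function('l')(O) = Add(Add(Pow(O, 2), Mul(O, O)), O) = Add(Add(Pow(O, 2), Pow(O, 2)), O) = Add(Mul(2, Pow(O, 2)), O) = Add(O, Mul(2, Pow(O, 2))))
Mul(Mul(Function('l')(-3), -30), -19) = Mul(Mul(Mul(-3, Add(1, Mul(2, -3))), -30), -19) = Mul(Mul(Mul(-3, Add(1, -6)), -30), -19) = Mul(Mul(Mul(-3, -5), -30), -19) = Mul(Mul(15, -30), -19) = Mul(-450, -19) = 8550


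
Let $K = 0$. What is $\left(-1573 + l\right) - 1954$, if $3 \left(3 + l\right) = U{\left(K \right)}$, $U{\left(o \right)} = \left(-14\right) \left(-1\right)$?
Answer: $- \frac{10576}{3} \approx -3525.3$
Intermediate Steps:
$U{\left(o \right)} = 14$
$l = \frac{5}{3}$ ($l = -3 + \frac{1}{3} \cdot 14 = -3 + \frac{14}{3} = \frac{5}{3} \approx 1.6667$)
$\left(-1573 + l\right) - 1954 = \left(-1573 + \frac{5}{3}\right) - 1954 = - \frac{4714}{3} - 1954 = - \frac{10576}{3}$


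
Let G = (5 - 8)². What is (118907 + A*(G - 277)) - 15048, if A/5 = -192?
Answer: 361139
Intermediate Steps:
A = -960 (A = 5*(-192) = -960)
G = 9 (G = (-3)² = 9)
(118907 + A*(G - 277)) - 15048 = (118907 - 960*(9 - 277)) - 15048 = (118907 - 960*(-268)) - 15048 = (118907 + 257280) - 15048 = 376187 - 15048 = 361139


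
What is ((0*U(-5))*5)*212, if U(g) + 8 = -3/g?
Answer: 0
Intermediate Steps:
U(g) = -8 - 3/g
((0*U(-5))*5)*212 = ((0*(-8 - 3/(-5)))*5)*212 = ((0*(-8 - 3*(-⅕)))*5)*212 = ((0*(-8 + ⅗))*5)*212 = ((0*(-37/5))*5)*212 = (0*5)*212 = 0*212 = 0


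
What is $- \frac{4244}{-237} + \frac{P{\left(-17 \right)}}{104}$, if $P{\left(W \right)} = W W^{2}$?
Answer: $- \frac{723005}{24648} \approx -29.333$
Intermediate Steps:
$P{\left(W \right)} = W^{3}$
$- \frac{4244}{-237} + \frac{P{\left(-17 \right)}}{104} = - \frac{4244}{-237} + \frac{\left(-17\right)^{3}}{104} = \left(-4244\right) \left(- \frac{1}{237}\right) - \frac{4913}{104} = \frac{4244}{237} - \frac{4913}{104} = - \frac{723005}{24648}$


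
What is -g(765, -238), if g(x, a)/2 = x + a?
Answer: -1054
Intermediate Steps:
g(x, a) = 2*a + 2*x (g(x, a) = 2*(x + a) = 2*(a + x) = 2*a + 2*x)
-g(765, -238) = -(2*(-238) + 2*765) = -(-476 + 1530) = -1*1054 = -1054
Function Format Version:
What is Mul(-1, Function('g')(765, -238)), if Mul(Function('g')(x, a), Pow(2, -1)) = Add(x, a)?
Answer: -1054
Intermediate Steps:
Function('g')(x, a) = Add(Mul(2, a), Mul(2, x)) (Function('g')(x, a) = Mul(2, Add(x, a)) = Mul(2, Add(a, x)) = Add(Mul(2, a), Mul(2, x)))
Mul(-1, Function('g')(765, -238)) = Mul(-1, Add(Mul(2, -238), Mul(2, 765))) = Mul(-1, Add(-476, 1530)) = Mul(-1, 1054) = -1054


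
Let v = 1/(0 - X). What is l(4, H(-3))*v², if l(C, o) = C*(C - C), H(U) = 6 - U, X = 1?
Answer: 0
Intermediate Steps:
l(C, o) = 0 (l(C, o) = C*0 = 0)
v = -1 (v = 1/(0 - 1*1) = 1/(0 - 1) = 1/(-1) = -1)
l(4, H(-3))*v² = 0*(-1)² = 0*1 = 0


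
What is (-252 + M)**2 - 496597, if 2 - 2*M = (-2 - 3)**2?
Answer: -1708659/4 ≈ -4.2717e+5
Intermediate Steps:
M = -23/2 (M = 1 - (-2 - 3)**2/2 = 1 - 1/2*(-5)**2 = 1 - 1/2*25 = 1 - 25/2 = -23/2 ≈ -11.500)
(-252 + M)**2 - 496597 = (-252 - 23/2)**2 - 496597 = (-527/2)**2 - 496597 = 277729/4 - 496597 = -1708659/4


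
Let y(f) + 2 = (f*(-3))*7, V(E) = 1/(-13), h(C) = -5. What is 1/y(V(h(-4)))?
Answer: -13/5 ≈ -2.6000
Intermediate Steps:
V(E) = -1/13
y(f) = -2 - 21*f (y(f) = -2 + (f*(-3))*7 = -2 - 3*f*7 = -2 - 21*f)
1/y(V(h(-4))) = 1/(-2 - 21*(-1/13)) = 1/(-2 + 21/13) = 1/(-5/13) = -13/5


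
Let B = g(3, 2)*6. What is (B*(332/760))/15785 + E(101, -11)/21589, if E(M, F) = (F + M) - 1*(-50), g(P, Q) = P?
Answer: 226067483/32374324675 ≈ 0.0069829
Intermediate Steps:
E(M, F) = 50 + F + M (E(M, F) = (F + M) + 50 = 50 + F + M)
B = 18 (B = 3*6 = 18)
(B*(332/760))/15785 + E(101, -11)/21589 = (18*(332/760))/15785 + (50 - 11 + 101)/21589 = (18*(332*(1/760)))*(1/15785) + 140*(1/21589) = (18*(83/190))*(1/15785) + 140/21589 = (747/95)*(1/15785) + 140/21589 = 747/1499575 + 140/21589 = 226067483/32374324675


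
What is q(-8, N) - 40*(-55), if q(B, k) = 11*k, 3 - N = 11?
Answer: 2112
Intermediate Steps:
N = -8 (N = 3 - 1*11 = 3 - 11 = -8)
q(-8, N) - 40*(-55) = 11*(-8) - 40*(-55) = -88 + 2200 = 2112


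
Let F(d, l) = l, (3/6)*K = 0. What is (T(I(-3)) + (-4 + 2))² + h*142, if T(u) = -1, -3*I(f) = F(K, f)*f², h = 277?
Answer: 39343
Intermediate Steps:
K = 0 (K = 2*0 = 0)
I(f) = -f³/3 (I(f) = -f*f²/3 = -f³/3)
(T(I(-3)) + (-4 + 2))² + h*142 = (-1 + (-4 + 2))² + 277*142 = (-1 - 2)² + 39334 = (-3)² + 39334 = 9 + 39334 = 39343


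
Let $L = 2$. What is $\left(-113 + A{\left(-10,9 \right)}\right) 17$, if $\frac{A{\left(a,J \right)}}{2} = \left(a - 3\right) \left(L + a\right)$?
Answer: $1615$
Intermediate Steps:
$A{\left(a,J \right)} = 2 \left(-3 + a\right) \left(2 + a\right)$ ($A{\left(a,J \right)} = 2 \left(a - 3\right) \left(2 + a\right) = 2 \left(-3 + a\right) \left(2 + a\right)$)
$\left(-113 + A{\left(-10,9 \right)}\right) 17 = \left(-113 - \left(-8 - 200\right)\right) 17 = \left(-113 + \left(-12 + 20 + 2 \cdot 100\right)\right) 17 = \left(-113 + \left(-12 + 20 + 200\right)\right) 17 = \left(-113 + 208\right) 17 = 95 \cdot 17 = 1615$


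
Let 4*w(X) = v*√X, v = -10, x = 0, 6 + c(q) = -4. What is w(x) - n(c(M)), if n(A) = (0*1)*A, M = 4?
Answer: 0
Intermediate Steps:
c(q) = -10 (c(q) = -6 - 4 = -10)
n(A) = 0 (n(A) = 0*A = 0)
w(X) = -5*√X/2 (w(X) = (-10*√X)/4 = -5*√X/2)
w(x) - n(c(M)) = -5*√0/2 - 1*0 = -5/2*0 + 0 = 0 + 0 = 0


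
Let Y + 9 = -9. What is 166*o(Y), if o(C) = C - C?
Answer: 0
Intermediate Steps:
Y = -18 (Y = -9 - 9 = -18)
o(C) = 0
166*o(Y) = 166*0 = 0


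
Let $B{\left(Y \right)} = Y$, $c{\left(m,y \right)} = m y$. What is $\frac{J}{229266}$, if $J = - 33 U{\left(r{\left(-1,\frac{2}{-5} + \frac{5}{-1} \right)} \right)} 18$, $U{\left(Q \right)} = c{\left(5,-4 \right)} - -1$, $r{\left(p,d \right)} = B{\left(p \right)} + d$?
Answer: $\frac{627}{12737} \approx 0.049227$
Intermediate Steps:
$r{\left(p,d \right)} = d + p$ ($r{\left(p,d \right)} = p + d = d + p$)
$U{\left(Q \right)} = -19$ ($U{\left(Q \right)} = 5 \left(-4\right) - -1 = -20 + 1 = -19$)
$J = 11286$ ($J = \left(-33\right) \left(-19\right) 18 = 627 \cdot 18 = 11286$)
$\frac{J}{229266} = \frac{11286}{229266} = 11286 \cdot \frac{1}{229266} = \frac{627}{12737}$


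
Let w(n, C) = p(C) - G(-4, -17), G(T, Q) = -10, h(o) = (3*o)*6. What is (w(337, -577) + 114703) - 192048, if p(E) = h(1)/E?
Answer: -44622313/577 ≈ -77335.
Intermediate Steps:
h(o) = 18*o
p(E) = 18/E (p(E) = (18*1)/E = 18/E)
w(n, C) = 10 + 18/C (w(n, C) = 18/C - 1*(-10) = 18/C + 10 = 10 + 18/C)
(w(337, -577) + 114703) - 192048 = ((10 + 18/(-577)) + 114703) - 192048 = ((10 + 18*(-1/577)) + 114703) - 192048 = ((10 - 18/577) + 114703) - 192048 = (5752/577 + 114703) - 192048 = 66189383/577 - 192048 = -44622313/577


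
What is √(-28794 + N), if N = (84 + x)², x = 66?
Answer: I*√6294 ≈ 79.335*I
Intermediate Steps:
N = 22500 (N = (84 + 66)² = 150² = 22500)
√(-28794 + N) = √(-28794 + 22500) = √(-6294) = I*√6294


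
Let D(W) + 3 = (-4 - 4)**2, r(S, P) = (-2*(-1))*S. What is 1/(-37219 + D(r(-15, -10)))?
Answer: -1/37158 ≈ -2.6912e-5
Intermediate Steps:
r(S, P) = 2*S
D(W) = 61 (D(W) = -3 + (-4 - 4)**2 = -3 + (-8)**2 = -3 + 64 = 61)
1/(-37219 + D(r(-15, -10))) = 1/(-37219 + 61) = 1/(-37158) = -1/37158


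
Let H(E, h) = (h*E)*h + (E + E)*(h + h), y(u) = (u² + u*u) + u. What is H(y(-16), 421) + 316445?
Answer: 89063245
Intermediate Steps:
y(u) = u + 2*u² (y(u) = (u² + u²) + u = 2*u² + u = u + 2*u²)
H(E, h) = E*h² + 4*E*h (H(E, h) = (E*h)*h + (2*E)*(2*h) = E*h² + 4*E*h)
H(y(-16), 421) + 316445 = -16*(1 + 2*(-16))*421*(4 + 421) + 316445 = -16*(1 - 32)*421*425 + 316445 = -16*(-31)*421*425 + 316445 = 496*421*425 + 316445 = 88746800 + 316445 = 89063245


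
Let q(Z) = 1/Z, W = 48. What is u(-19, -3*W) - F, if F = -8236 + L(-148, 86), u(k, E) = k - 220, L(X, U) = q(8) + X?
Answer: 65159/8 ≈ 8144.9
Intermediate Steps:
L(X, U) = ⅛ + X (L(X, U) = 1/8 + X = ⅛ + X)
u(k, E) = -220 + k
F = -67071/8 (F = -8236 + (⅛ - 148) = -8236 - 1183/8 = -67071/8 ≈ -8383.9)
u(-19, -3*W) - F = (-220 - 19) - 1*(-67071/8) = -239 + 67071/8 = 65159/8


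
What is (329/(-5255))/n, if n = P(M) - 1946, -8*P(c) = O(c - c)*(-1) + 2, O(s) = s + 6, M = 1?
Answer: 658/20447205 ≈ 3.2180e-5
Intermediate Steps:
O(s) = 6 + s
P(c) = ½ (P(c) = -((6 + (c - c))*(-1) + 2)/8 = -((6 + 0)*(-1) + 2)/8 = -(6*(-1) + 2)/8 = -(-6 + 2)/8 = -⅛*(-4) = ½)
n = -3891/2 (n = ½ - 1946 = -3891/2 ≈ -1945.5)
(329/(-5255))/n = (329/(-5255))/(-3891/2) = (329*(-1/5255))*(-2/3891) = -329/5255*(-2/3891) = 658/20447205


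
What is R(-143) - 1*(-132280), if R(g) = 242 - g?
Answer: 132665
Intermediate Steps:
R(-143) - 1*(-132280) = (242 - 1*(-143)) - 1*(-132280) = (242 + 143) + 132280 = 385 + 132280 = 132665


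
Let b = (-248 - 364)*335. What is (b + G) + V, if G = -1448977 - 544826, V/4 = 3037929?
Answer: 9952893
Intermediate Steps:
V = 12151716 (V = 4*3037929 = 12151716)
G = -1993803
b = -205020 (b = -612*335 = -205020)
(b + G) + V = (-205020 - 1993803) + 12151716 = -2198823 + 12151716 = 9952893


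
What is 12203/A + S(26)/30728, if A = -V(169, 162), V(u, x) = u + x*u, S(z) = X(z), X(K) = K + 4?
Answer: -187073687/423232108 ≈ -0.44201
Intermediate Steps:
X(K) = 4 + K
S(z) = 4 + z
V(u, x) = u + u*x
A = -27547 (A = -169*(1 + 162) = -169*163 = -1*27547 = -27547)
12203/A + S(26)/30728 = 12203/(-27547) + (4 + 26)/30728 = 12203*(-1/27547) + 30*(1/30728) = -12203/27547 + 15/15364 = -187073687/423232108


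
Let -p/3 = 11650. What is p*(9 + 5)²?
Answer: -6850200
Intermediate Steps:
p = -34950 (p = -3*11650 = -34950)
p*(9 + 5)² = -34950*(9 + 5)² = -34950*14² = -34950*196 = -6850200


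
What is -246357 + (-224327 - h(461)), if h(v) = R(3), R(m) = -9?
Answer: -470675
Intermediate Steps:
h(v) = -9
-246357 + (-224327 - h(461)) = -246357 + (-224327 - 1*(-9)) = -246357 + (-224327 + 9) = -246357 - 224318 = -470675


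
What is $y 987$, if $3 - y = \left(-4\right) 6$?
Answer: $26649$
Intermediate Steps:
$y = 27$ ($y = 3 - \left(-4\right) 6 = 3 - -24 = 3 + 24 = 27$)
$y 987 = 27 \cdot 987 = 26649$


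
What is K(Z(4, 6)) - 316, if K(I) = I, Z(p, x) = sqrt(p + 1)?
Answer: -316 + sqrt(5) ≈ -313.76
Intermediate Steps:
Z(p, x) = sqrt(1 + p)
K(Z(4, 6)) - 316 = sqrt(1 + 4) - 316 = sqrt(5) - 316 = -316 + sqrt(5)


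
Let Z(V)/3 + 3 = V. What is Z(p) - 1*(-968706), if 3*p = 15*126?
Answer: 970587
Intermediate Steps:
p = 630 (p = (15*126)/3 = (⅓)*1890 = 630)
Z(V) = -9 + 3*V
Z(p) - 1*(-968706) = (-9 + 3*630) - 1*(-968706) = (-9 + 1890) + 968706 = 1881 + 968706 = 970587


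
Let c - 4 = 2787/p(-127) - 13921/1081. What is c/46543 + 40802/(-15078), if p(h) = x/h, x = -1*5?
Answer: -45877019111/38705059065 ≈ -1.1853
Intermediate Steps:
x = -5
p(h) = -5/h
c = 382570884/5405 (c = 4 + (2787/((-5/(-127))) - 13921/1081) = 4 + (2787/((-5*(-1/127))) - 13921*1/1081) = 4 + (2787/(5/127) - 13921/1081) = 4 + (2787*(127/5) - 13921/1081) = 4 + (353949/5 - 13921/1081) = 4 + 382549264/5405 = 382570884/5405 ≈ 70781.)
c/46543 + 40802/(-15078) = (382570884/5405)/46543 + 40802/(-15078) = (382570884/5405)*(1/46543) + 40802*(-1/15078) = 382570884/251564915 - 20401/7539 = -45877019111/38705059065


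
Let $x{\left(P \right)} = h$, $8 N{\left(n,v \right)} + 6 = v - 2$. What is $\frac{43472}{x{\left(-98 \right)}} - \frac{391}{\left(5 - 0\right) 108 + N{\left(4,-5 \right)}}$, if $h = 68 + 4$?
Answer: $\frac{23376086}{38763} \approx 603.05$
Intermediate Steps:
$N{\left(n,v \right)} = -1 + \frac{v}{8}$ ($N{\left(n,v \right)} = - \frac{3}{4} + \frac{v - 2}{8} = - \frac{3}{4} + \frac{-2 + v}{8} = - \frac{3}{4} + \left(- \frac{1}{4} + \frac{v}{8}\right) = -1 + \frac{v}{8}$)
$h = 72$
$x{\left(P \right)} = 72$
$\frac{43472}{x{\left(-98 \right)}} - \frac{391}{\left(5 - 0\right) 108 + N{\left(4,-5 \right)}} = \frac{43472}{72} - \frac{391}{\left(5 - 0\right) 108 + \left(-1 + \frac{1}{8} \left(-5\right)\right)} = 43472 \cdot \frac{1}{72} - \frac{391}{\left(5 + 0\right) 108 - \frac{13}{8}} = \frac{5434}{9} - \frac{391}{5 \cdot 108 - \frac{13}{8}} = \frac{5434}{9} - \frac{391}{540 - \frac{13}{8}} = \frac{5434}{9} - \frac{391}{\frac{4307}{8}} = \frac{5434}{9} - \frac{3128}{4307} = \frac{23376086}{38763}$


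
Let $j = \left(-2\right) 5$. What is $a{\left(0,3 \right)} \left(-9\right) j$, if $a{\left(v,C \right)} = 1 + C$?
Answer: $360$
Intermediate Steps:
$j = -10$
$a{\left(0,3 \right)} \left(-9\right) j = \left(1 + 3\right) \left(-9\right) \left(-10\right) = 4 \left(-9\right) \left(-10\right) = \left(-36\right) \left(-10\right) = 360$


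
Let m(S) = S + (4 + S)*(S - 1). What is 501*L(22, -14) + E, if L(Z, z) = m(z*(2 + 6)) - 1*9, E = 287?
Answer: 6053870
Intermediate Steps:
m(S) = S + (-1 + S)*(4 + S) (m(S) = S + (4 + S)*(-1 + S) = S + (-1 + S)*(4 + S))
L(Z, z) = -13 + 32*z + 64*z² (L(Z, z) = (-4 + (z*(2 + 6))² + 4*(z*(2 + 6))) - 1*9 = (-4 + (z*8)² + 4*(z*8)) - 9 = (-4 + (8*z)² + 4*(8*z)) - 9 = (-4 + 64*z² + 32*z) - 9 = (-4 + 32*z + 64*z²) - 9 = -13 + 32*z + 64*z²)
501*L(22, -14) + E = 501*(-13 + 32*(-14) + 64*(-14)²) + 287 = 501*(-13 - 448 + 64*196) + 287 = 501*(-13 - 448 + 12544) + 287 = 501*12083 + 287 = 6053583 + 287 = 6053870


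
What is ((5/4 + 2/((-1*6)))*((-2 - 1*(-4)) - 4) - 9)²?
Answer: 4225/36 ≈ 117.36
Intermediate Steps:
((5/4 + 2/((-1*6)))*((-2 - 1*(-4)) - 4) - 9)² = ((5*(¼) + 2/(-6))*((-2 + 4) - 4) - 9)² = ((5/4 + 2*(-⅙))*(2 - 4) - 9)² = ((5/4 - ⅓)*(-2) - 9)² = ((11/12)*(-2) - 9)² = (-11/6 - 9)² = (-65/6)² = 4225/36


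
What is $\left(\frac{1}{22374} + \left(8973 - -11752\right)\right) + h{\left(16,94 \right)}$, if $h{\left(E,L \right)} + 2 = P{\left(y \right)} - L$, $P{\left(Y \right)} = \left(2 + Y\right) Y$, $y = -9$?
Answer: $\frac{462962809}{22374} \approx 20692.0$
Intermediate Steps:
$P{\left(Y \right)} = Y \left(2 + Y\right)$
$h{\left(E,L \right)} = 61 - L$ ($h{\left(E,L \right)} = -2 - \left(L + 9 \left(2 - 9\right)\right) = -2 - \left(-63 + L\right) = 61 - L$)
$\left(\frac{1}{22374} + \left(8973 - -11752\right)\right) + h{\left(16,94 \right)} = \left(\frac{1}{22374} + \left(8973 - -11752\right)\right) + \left(61 - 94\right) = \left(\frac{1}{22374} + \left(8973 + 11752\right)\right) + \left(61 - 94\right) = \left(\frac{1}{22374} + 20725\right) - 33 = \frac{463701151}{22374} - 33 = \frac{462962809}{22374}$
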